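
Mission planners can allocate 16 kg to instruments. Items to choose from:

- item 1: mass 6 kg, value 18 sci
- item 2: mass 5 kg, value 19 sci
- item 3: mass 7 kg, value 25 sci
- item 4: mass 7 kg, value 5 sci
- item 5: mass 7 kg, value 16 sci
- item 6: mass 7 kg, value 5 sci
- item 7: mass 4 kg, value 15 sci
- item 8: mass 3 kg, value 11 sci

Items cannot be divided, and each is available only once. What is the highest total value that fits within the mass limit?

59 sci

Check high-value combinations within 16 kg:
- item 2+item 3+item 7: mass 5+7+4=16, value 19+25+15=59
- item 2+item 3+item 8: mass 5+7+3=15, value 19+25+11=55
- item 1+item 3+item 8: mass 6+7+3=16, value 18+25+11=54
Best: 59 sci.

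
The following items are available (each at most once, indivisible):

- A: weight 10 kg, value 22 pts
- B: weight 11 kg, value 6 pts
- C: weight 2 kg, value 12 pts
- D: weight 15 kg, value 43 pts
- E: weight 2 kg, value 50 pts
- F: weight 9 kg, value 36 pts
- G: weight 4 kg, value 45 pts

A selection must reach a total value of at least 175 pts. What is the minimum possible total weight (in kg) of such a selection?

32

Subsets with value ≥ 175, sorted by total weight:
- C+D+E+F+G: weight 32, value 186
- A+D+E+F+G: weight 40, value 196
- B+D+E+F+G: weight 41, value 180
- A+C+D+E+F+G: weight 42, value 208
Minimum weight: 32 kg.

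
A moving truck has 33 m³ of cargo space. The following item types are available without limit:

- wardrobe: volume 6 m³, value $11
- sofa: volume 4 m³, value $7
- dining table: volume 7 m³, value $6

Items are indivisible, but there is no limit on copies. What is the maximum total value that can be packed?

$58

Best value-per-unit is wardrobe at 11/6; filling with it alone gives 5×11 = 55.
Optimal mix: 4×wardrobe + 2×sofa → volume 32, value 58.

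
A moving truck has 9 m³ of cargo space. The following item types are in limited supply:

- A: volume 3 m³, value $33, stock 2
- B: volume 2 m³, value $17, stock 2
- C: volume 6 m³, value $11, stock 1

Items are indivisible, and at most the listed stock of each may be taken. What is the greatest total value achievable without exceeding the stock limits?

$83

Best selections within volume 9 and stock limits:
- 2×A + 1×B: volume 8, value 83
- 1×A + 2×B: volume 7, value 67
- 2×A: volume 6, value 66
- 1×A + 1×B: volume 5, value 50
Best: $83.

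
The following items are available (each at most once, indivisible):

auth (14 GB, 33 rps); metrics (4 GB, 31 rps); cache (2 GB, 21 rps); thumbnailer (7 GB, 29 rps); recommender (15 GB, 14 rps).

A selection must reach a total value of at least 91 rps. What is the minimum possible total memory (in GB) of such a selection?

25

Subsets with value ≥ 91, sorted by total memory:
- auth+metrics+thumbnailer: memory 25, value 93
- auth+metrics+cache+thumbnailer: memory 27, value 114
Minimum memory: 25 GB.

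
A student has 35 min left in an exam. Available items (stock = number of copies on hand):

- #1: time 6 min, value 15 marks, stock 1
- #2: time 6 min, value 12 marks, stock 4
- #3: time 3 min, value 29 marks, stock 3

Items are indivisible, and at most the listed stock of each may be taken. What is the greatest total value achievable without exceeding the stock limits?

Best selections within time 35 and stock limits:
- 1×#1 + 3×#2 + 3×#3: time 33, value 138
- 4×#2 + 3×#3: time 33, value 135
- 1×#1 + 2×#2 + 3×#3: time 27, value 126
- 3×#2 + 3×#3: time 27, value 123
Best: 138 marks.

138 marks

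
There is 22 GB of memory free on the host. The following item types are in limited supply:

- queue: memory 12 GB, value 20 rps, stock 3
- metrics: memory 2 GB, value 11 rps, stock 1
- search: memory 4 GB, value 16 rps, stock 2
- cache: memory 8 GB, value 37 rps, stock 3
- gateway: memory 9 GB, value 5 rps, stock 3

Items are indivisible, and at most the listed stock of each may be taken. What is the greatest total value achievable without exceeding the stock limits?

Top feasible selections:
- 1×metrics + 1×search + 2×cache: memory 22, value 101
- 1×search + 2×cache: memory 20, value 90
Best: 101 rps.

101 rps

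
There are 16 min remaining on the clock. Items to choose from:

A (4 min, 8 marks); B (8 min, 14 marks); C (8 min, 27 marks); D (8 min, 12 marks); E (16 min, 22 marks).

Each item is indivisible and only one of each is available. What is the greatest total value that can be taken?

41 marks

Check high-value combinations within 16 min:
- B+C: time 8+8=16, value 14+27=41
- C+D: time 8+8=16, value 27+12=39
- A+C: time 4+8=12, value 8+27=35
Best: 41 marks.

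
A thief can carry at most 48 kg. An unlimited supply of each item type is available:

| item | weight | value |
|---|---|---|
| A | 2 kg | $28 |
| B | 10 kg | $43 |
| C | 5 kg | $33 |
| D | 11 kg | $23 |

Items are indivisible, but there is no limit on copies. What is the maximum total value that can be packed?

$672

Best value-per-unit is A at 28/2, and filling with it alone uses weight 24×2=48. No mix of the others beats 24×28 = 672.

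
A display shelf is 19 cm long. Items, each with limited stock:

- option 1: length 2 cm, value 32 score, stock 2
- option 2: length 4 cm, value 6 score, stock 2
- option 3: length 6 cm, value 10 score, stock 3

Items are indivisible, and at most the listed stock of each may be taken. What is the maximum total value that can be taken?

Best selections within length 19 and stock limits:
- 2×option 1 + 2×option 2 + 1×option 3: length 18, value 86
- 2×option 1 + 2×option 3: length 16, value 84
- 2×option 1 + 1×option 2 + 1×option 3: length 14, value 80
- 2×option 1 + 2×option 2: length 12, value 76
Best: 86 score.

86 score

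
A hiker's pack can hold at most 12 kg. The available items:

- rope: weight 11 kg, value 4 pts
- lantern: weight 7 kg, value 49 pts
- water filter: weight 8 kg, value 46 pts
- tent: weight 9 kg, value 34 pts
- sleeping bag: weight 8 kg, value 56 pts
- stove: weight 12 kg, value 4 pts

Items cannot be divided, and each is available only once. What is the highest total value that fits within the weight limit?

Check high-value combinations within 12 kg:
- sleeping bag: weight 8, value 56
- lantern: weight 7, value 49
- water filter: weight 8, value 46
- tent: weight 9, value 34
Best: 56 pts.

56 pts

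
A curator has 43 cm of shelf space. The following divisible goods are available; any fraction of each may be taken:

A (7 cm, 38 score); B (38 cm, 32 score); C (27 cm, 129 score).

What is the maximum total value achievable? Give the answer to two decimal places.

Take in order of value per unit:
- A (38/7 per unit): all 7 → value 38, running total 38.00
- C (129/27 per unit): all 27 → value 129, running total 167.00
- B (32/38 per unit): 9 of 38 → value 9×32/38 = 7.5789, running total 174.58
Total 174.58.

174.58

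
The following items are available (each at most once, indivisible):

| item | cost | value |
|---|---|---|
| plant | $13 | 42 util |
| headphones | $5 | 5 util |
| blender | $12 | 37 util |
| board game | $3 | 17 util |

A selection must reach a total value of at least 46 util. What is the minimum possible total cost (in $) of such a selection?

Subsets with value ≥ 46, sorted by total cost:
- blender+board game: cost 15, value 54
- plant+board game: cost 16, value 59
- plant+headphones: cost 18, value 47
Minimum cost: 15 $.

15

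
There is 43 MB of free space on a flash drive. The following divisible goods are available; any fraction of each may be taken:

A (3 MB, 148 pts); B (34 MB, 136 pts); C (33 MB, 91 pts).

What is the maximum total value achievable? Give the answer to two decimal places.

300.55

Take in order of value per unit:
- A (148/3 per unit): all 3 → value 148, running total 148.00
- B (136/34 per unit): all 34 → value 136, running total 284.00
- C (91/33 per unit): 6 of 33 → value 6×91/33 = 16.5455, running total 300.55
Total 300.55.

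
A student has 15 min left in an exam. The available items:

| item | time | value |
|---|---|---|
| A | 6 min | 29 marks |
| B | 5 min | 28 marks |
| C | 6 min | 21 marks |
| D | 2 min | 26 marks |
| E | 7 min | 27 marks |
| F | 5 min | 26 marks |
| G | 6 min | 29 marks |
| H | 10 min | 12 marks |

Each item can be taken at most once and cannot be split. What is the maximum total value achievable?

84 marks

Check high-value combinations within 15 min:
- A+D+G: time 6+2+6=14, value 29+26+29=84
- A+B+D: time 6+5+2=13, value 29+28+26=83
- B+D+G: time 5+2+6=13, value 28+26+29=83
- A+D+E: time 6+2+7=15, value 29+26+27=82
Best: 84 marks.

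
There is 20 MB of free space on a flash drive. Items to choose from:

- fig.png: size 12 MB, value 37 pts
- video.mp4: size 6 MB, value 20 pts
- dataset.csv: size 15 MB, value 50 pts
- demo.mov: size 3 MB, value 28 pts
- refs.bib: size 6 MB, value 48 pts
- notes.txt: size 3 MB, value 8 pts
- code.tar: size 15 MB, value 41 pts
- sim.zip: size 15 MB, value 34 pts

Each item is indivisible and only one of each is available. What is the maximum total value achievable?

This is a 0/1 knapsack; check combinations near the capacity.
- video.mp4+demo.mov+refs.bib+notes.txt: size 6+3+6+3=18, value 20+28+48+8=104
- video.mp4+demo.mov+refs.bib: size 6+3+6=15, value 20+28+48=96
- fig.png+refs.bib: size 12+6=18, value 37+48=85
- demo.mov+refs.bib+notes.txt: size 3+6+3=12, value 28+48+8=84
Best: 104 pts.

104 pts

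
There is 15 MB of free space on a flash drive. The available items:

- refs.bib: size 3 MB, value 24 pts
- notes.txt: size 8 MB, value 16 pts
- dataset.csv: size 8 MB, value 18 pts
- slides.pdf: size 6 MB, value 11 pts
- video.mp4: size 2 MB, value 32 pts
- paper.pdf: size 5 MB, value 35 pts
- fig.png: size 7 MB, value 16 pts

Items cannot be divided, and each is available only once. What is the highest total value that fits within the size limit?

This is a 0/1 knapsack; check combinations near the capacity.
- refs.bib+video.mp4+paper.pdf: size 3+2+5=10, value 24+32+35=91
- dataset.csv+video.mp4+paper.pdf: size 8+2+5=15, value 18+32+35=85
- video.mp4+paper.pdf+fig.png: size 2+5+7=14, value 32+35+16=83
- notes.txt+video.mp4+paper.pdf: size 8+2+5=15, value 16+32+35=83
- slides.pdf+video.mp4+paper.pdf: size 6+2+5=13, value 11+32+35=78
Best: 91 pts.

91 pts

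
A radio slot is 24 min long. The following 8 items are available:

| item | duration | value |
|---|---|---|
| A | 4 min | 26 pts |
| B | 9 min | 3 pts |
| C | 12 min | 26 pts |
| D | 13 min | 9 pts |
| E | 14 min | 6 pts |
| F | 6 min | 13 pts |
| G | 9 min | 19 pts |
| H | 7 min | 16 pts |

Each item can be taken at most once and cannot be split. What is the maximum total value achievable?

68 pts

Check high-value combinations within 24 min:
- A+C+H: duration 4+12+7=23, value 26+26+16=68
- A+C+F: duration 4+12+6=22, value 26+26+13=65
- A+G+H: duration 4+9+7=20, value 26+19+16=61
- A+F+G: duration 4+6+9=19, value 26+13+19=58
Best: 68 pts.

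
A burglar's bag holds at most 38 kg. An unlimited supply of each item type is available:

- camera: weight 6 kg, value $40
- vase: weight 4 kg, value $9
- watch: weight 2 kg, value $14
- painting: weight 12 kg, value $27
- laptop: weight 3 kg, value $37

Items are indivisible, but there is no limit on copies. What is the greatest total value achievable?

$458

Best value-per-unit is laptop at 37/3; filling with it alone gives 12×37 = 444.
Optimal mix: 1×watch + 12×laptop → weight 38, value 458.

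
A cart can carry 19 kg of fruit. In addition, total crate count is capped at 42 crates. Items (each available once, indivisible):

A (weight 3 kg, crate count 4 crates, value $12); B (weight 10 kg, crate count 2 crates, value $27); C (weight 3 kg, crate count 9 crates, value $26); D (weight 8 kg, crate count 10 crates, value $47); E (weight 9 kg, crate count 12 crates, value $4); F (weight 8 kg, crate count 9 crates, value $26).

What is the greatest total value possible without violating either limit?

$99

Feasible sets respecting both limits:
- C+D+F: weight 19, crate count 28, value 99
- A+C+D: weight 14, crate count 23, value 85
- A+D+F: weight 19, crate count 23, value 85
Best: $99.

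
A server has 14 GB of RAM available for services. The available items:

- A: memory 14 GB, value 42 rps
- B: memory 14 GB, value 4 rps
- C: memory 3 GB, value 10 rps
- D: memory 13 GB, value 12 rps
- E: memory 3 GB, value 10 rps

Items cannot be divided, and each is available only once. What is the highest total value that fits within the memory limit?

This is a 0/1 knapsack; check combinations near the capacity.
- A: memory 14, value 42
- C+E: memory 3+3=6, value 10+10=20
- D: memory 13, value 12
Best: 42 rps.

42 rps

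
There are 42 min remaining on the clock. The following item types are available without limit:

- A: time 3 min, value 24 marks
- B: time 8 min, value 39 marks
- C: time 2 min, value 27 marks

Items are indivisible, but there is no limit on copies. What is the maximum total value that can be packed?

Best value-per-unit is C at 27/2, and filling with it alone uses time 21×2=42. No mix of the others beats 21×27 = 567.

567 marks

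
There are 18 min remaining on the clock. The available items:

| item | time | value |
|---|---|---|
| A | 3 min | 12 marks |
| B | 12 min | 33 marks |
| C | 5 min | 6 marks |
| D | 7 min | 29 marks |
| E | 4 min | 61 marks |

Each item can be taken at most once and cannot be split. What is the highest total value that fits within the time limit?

Check high-value combinations within 18 min:
- A+D+E: time 3+7+4=14, value 12+29+61=102
- C+D+E: time 5+7+4=16, value 6+29+61=96
- B+E: time 12+4=16, value 33+61=94
- D+E: time 7+4=11, value 29+61=90
Best: 102 marks.

102 marks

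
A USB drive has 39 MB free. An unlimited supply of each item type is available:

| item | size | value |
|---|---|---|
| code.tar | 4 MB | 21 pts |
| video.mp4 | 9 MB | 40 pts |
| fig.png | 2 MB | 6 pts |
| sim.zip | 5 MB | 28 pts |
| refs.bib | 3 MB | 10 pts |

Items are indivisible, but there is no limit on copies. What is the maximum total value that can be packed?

217 pts

Best value-per-unit is sim.zip at 28/5; filling with it alone gives 7×28 = 196.
Optimal mix: 1×code.tar + 7×sim.zip → size 39, value 217.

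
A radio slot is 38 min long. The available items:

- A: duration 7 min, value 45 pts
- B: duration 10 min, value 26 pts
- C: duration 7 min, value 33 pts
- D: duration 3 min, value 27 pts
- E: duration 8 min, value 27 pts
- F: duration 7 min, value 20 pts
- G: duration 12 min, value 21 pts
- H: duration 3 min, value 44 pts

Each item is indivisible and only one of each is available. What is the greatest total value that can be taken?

202 pts

Check high-value combinations within 38 min:
- A+B+C+D+E+H: duration 7+10+7+3+8+3=38, value 45+26+33+27+27+44=202
- A+C+D+E+F+H: duration 7+7+3+8+7+3=35, value 45+33+27+27+20+44=196
- A+B+C+D+F+H: duration 7+10+7+3+7+3=37, value 45+26+33+27+20+44=195
Best: 202 pts.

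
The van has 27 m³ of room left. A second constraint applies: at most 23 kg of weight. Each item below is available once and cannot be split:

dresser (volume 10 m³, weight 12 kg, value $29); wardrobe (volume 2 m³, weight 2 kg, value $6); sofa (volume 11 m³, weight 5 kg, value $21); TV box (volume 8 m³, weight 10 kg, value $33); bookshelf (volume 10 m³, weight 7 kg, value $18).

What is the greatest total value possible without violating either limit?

$62

Feasible sets respecting both limits:
- dresser+TV box: volume 18, weight 22, value 62
- wardrobe+sofa+TV box: volume 21, weight 17, value 60
- wardrobe+TV box+bookshelf: volume 20, weight 19, value 57
Best: $62.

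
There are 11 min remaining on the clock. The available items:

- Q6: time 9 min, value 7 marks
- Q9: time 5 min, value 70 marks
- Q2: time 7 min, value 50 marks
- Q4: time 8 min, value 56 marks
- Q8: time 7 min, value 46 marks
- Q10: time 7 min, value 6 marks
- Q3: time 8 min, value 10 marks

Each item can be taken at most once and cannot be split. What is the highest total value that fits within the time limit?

Check high-value combinations within 11 min:
- Q9: time 5, value 70
- Q4: time 8, value 56
- Q2: time 7, value 50
Best: 70 marks.

70 marks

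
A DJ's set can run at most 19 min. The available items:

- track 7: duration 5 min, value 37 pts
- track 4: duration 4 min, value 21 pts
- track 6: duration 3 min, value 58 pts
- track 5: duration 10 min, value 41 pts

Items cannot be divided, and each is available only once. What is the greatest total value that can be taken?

Check high-value combinations within 19 min:
- track 7+track 6+track 5: duration 5+3+10=18, value 37+58+41=136
- track 4+track 6+track 5: duration 4+3+10=17, value 21+58+41=120
- track 7+track 4+track 6: duration 5+4+3=12, value 37+21+58=116
Best: 136 pts.

136 pts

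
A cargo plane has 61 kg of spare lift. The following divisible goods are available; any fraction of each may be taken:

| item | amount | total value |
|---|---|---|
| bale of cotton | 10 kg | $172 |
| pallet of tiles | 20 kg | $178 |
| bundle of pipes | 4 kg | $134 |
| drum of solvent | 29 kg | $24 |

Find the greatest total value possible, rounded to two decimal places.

Take in order of value per unit:
- bundle of pipes (134/4 per unit): all 4 → value 134, running total 134.00
- bale of cotton (172/10 per unit): all 10 → value 172, running total 306.00
- pallet of tiles (178/20 per unit): all 20 → value 178, running total 484.00
- drum of solvent (24/29 per unit): 27 of 29 → value 27×24/29 = 22.3448, running total 506.34
Total 506.34.

506.34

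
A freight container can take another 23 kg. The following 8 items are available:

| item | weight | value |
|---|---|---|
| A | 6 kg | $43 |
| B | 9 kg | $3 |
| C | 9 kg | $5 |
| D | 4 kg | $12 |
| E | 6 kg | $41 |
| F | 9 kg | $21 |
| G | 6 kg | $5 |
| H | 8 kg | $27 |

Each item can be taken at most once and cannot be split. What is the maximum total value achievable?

$111

Check high-value combinations within 23 kg:
- A+E+H: weight 6+6+8=20, value 43+41+27=111
- A+E+F: weight 6+6+9=21, value 43+41+21=105
- A+D+E+G: weight 6+4+6+6=22, value 43+12+41+5=101
Best: $111.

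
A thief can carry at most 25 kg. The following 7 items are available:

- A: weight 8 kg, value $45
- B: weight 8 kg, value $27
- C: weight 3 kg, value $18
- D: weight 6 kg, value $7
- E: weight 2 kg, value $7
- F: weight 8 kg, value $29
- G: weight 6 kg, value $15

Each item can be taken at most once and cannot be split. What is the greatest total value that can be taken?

This is a 0/1 knapsack; check combinations near the capacity.
- A+C+F+G: weight 8+3+8+6=25, value 45+18+29+15=107
- A+B+C+G: weight 8+8+3+6=25, value 45+27+18+15=105
- A+B+F: weight 8+8+8=24, value 45+27+29=101
Best: $107.

$107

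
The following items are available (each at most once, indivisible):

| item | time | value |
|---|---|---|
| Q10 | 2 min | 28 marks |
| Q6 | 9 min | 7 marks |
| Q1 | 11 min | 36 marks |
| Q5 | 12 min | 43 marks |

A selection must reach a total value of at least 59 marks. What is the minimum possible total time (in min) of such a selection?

Subsets with value ≥ 59, sorted by total time:
- Q10+Q1: time 13, value 64
- Q10+Q5: time 14, value 71
- Q10+Q6+Q1: time 22, value 71
- Q1+Q5: time 23, value 79
Minimum time: 13 min.

13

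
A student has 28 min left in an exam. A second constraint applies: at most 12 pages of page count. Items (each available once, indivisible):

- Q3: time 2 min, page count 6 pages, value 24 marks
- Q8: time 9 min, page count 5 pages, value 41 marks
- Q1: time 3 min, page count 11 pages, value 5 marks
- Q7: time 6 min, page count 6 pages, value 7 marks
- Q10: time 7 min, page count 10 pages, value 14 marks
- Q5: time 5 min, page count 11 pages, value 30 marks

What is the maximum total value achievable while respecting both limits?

Feasible sets respecting both limits:
- Q3+Q8: time 11, page count 11, value 65
- Q8+Q7: time 15, page count 11, value 48
- Q8: time 9, page count 5, value 41
Best: 65 marks.

65 marks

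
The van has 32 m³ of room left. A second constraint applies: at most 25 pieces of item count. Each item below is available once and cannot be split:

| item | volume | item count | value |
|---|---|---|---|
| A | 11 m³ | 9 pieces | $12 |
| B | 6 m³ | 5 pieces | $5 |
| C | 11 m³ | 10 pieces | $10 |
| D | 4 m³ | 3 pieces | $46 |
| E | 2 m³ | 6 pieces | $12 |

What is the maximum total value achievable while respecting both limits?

Feasible sets respecting both limits:
- A+B+D+E: volume 23, item count 23, value 75
- B+C+D+E: volume 23, item count 24, value 73
- A+D+E: volume 17, item count 18, value 70
- A+C+D: volume 26, item count 22, value 68
Best: $75.

$75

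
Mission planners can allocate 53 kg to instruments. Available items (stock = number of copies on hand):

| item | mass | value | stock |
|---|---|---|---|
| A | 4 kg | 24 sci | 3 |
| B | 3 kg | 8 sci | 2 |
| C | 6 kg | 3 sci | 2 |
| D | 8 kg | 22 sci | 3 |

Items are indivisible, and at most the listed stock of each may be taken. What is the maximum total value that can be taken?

157 sci

Top feasible selections:
- 3×A + 2×B + 1×C + 3×D: mass 48, value 157
- 3×A + 2×B + 3×D: mass 42, value 154
- 3×A + 1×B + 2×C + 3×D: mass 51, value 152
- 3×A + 1×B + 1×C + 3×D: mass 45, value 149
Best: 157 sci.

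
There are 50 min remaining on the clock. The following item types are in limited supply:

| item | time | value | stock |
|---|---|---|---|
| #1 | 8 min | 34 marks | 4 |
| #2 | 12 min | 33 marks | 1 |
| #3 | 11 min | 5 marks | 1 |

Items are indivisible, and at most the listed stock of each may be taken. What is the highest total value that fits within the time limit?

169 marks

Best selections within time 50 and stock limits:
- 4×#1 + 1×#2: time 44, value 169
- 4×#1 + 1×#3: time 43, value 141
Best: 169 marks.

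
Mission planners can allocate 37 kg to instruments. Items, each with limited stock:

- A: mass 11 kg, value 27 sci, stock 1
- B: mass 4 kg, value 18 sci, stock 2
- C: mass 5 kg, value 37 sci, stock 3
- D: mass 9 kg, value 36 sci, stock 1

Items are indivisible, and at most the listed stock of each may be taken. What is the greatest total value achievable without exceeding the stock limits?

183 sci

Top feasible selections:
- 2×B + 3×C + 1×D: mass 32, value 183
- 1×A + 2×B + 3×C: mass 34, value 174
- 1×A + 3×C + 1×D: mass 35, value 174
Best: 183 sci.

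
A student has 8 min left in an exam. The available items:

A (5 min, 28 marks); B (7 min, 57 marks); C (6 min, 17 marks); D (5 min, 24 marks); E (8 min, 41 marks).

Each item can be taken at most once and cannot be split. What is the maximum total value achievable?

Check high-value combinations within 8 min:
- B: time 7, value 57
- E: time 8, value 41
- A: time 5, value 28
- D: time 5, value 24
Best: 57 marks.

57 marks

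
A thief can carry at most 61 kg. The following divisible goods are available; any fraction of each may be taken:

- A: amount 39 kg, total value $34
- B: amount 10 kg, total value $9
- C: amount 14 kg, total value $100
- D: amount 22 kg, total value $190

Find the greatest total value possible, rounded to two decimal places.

Take in order of value per unit:
- D (190/22 per unit): all 22 → value 190, running total 190.00
- C (100/14 per unit): all 14 → value 100, running total 290.00
- B (9/10 per unit): all 10 → value 9, running total 299.00
- A (34/39 per unit): 15 of 39 → value 15×34/39 = 13.0769, running total 312.08
Total 312.08.

312.08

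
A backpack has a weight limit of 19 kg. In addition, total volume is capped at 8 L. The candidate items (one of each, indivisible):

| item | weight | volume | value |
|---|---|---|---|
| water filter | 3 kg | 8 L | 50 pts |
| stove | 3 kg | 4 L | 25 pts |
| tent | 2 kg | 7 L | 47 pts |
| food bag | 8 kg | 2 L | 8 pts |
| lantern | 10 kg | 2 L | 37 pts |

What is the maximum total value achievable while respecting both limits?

Feasible sets respecting both limits:
- stove+lantern: weight 13, volume 6, value 62
- water filter: weight 3, volume 8, value 50
- tent: weight 2, volume 7, value 47
- food bag+lantern: weight 18, volume 4, value 45
Best: 62 pts.

62 pts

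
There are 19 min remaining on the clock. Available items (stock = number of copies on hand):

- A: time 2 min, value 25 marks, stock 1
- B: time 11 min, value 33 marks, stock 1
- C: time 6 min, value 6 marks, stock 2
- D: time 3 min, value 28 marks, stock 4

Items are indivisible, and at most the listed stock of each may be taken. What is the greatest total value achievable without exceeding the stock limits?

Top feasible selections:
- 1×A + 4×D: time 14, value 137
- 1×C + 4×D: time 18, value 118
- 1×A + 1×C + 3×D: time 17, value 115
- 1×A + 1×B + 2×D: time 19, value 114
Best: 137 marks.

137 marks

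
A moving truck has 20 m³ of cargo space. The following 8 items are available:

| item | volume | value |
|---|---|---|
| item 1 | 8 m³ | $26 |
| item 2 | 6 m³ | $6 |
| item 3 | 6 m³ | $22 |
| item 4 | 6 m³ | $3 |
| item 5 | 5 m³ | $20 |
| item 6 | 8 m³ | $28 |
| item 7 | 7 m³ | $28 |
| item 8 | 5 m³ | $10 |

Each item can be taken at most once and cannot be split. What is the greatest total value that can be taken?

$76

Check high-value combinations within 20 m³:
- item 5+item 6+item 7: volume 5+8+7=20, value 20+28+28=76
- item 1+item 5+item 7: volume 8+5+7=20, value 26+20+28=74
- item 3+item 5+item 7: volume 6+5+7=18, value 22+20+28=70
Best: $76.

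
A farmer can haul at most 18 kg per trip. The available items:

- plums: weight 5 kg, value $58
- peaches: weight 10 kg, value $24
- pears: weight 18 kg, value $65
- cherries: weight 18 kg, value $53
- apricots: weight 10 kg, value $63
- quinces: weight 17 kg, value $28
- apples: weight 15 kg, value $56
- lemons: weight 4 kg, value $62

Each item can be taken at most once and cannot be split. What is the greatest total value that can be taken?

This is a 0/1 knapsack; check combinations near the capacity.
- apricots+lemons: weight 10+4=14, value 63+62=125
- plums+apricots: weight 5+10=15, value 58+63=121
- plums+lemons: weight 5+4=9, value 58+62=120
Best: $125.

$125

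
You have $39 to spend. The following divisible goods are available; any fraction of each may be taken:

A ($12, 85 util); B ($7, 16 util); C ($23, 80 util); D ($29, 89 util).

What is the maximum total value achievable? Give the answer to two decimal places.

Take in order of value per unit:
- A (85/12 per unit): all 12 → value 85, running total 85.00
- C (80/23 per unit): all 23 → value 80, running total 165.00
- D (89/29 per unit): 4 of 29 → value 4×89/29 = 12.2759, running total 177.28
Total 177.28.

177.28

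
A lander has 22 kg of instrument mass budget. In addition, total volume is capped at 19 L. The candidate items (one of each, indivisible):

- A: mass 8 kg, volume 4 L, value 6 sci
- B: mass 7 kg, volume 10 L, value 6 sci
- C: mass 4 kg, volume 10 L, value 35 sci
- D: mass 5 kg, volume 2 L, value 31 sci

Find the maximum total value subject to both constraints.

72 sci

Feasible sets respecting both limits:
- A+C+D: mass 17, volume 16, value 72
- C+D: mass 9, volume 12, value 66
- A+B+D: mass 20, volume 16, value 43
- A+C: mass 12, volume 14, value 41
Best: 72 sci.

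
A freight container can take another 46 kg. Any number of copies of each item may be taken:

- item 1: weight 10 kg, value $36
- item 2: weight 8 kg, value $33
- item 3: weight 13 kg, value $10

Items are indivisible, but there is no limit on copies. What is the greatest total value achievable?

Best value-per-unit is item 2 at 33/8; filling with it alone gives 5×33 = 165.
Optimal mix: 3×item 1 + 2×item 2 → weight 46, value 174.

$174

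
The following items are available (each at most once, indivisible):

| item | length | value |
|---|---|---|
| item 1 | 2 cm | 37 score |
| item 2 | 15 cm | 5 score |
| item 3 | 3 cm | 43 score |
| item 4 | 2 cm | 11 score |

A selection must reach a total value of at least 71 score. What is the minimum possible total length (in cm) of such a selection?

5

Subsets with value ≥ 71, sorted by total length:
- item 1+item 3: length 5, value 80
- item 1+item 3+item 4: length 7, value 91
- item 1+item 2+item 3: length 20, value 85
- item 1+item 2+item 3+item 4: length 22, value 96
Minimum length: 5 cm.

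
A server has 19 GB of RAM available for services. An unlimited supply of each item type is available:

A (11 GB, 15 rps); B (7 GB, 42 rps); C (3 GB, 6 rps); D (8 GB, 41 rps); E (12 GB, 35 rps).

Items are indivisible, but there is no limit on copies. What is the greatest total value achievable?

90 rps

Best value-per-unit is B at 42/7; filling with it alone gives 2×42 = 84.
Optimal mix: 2×B + 1×C → memory 17, value 90.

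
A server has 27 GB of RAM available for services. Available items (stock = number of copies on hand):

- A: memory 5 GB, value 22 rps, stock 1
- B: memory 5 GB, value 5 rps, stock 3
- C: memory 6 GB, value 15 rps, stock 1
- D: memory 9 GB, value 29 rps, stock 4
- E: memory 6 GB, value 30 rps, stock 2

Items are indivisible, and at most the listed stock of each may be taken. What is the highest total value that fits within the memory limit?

Best selections within memory 27 and stock limits:
- 1×A + 1×D + 2×E: memory 26, value 111
- 1×C + 1×D + 2×E: memory 27, value 104
Best: 111 rps.

111 rps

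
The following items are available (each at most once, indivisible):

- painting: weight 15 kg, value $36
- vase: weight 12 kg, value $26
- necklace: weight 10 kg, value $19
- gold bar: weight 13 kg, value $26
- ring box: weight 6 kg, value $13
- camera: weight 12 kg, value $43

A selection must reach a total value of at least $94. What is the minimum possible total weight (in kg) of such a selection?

Subsets with value ≥ 94, sorted by total weight:
- painting+necklace+camera: weight 37, value 98
- vase+gold bar+camera: weight 37, value 95
- painting+vase+camera: weight 39, value 105
- painting+gold bar+camera: weight 40, value 105
Minimum weight: 37 kg.

37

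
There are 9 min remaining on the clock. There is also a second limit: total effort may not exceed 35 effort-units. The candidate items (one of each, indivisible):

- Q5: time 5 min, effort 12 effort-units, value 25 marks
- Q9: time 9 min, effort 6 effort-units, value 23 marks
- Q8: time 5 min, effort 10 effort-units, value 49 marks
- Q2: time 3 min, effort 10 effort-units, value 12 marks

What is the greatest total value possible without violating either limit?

61 marks

Feasible sets respecting both limits:
- Q8+Q2: time 8, effort 20, value 61
- Q8: time 5, effort 10, value 49
- Q5+Q2: time 8, effort 22, value 37
- Q5: time 5, effort 12, value 25
Best: 61 marks.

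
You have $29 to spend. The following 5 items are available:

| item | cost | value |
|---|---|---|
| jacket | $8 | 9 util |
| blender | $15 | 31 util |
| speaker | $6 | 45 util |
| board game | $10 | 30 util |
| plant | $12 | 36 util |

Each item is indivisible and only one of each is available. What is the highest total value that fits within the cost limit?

111 util

Check high-value combinations within $29:
- speaker+board game+plant: cost 6+10+12=28, value 45+30+36=111
- jacket+speaker+plant: cost 8+6+12=26, value 9+45+36=90
- jacket+blender+speaker: cost 8+15+6=29, value 9+31+45=85
Best: 111 util.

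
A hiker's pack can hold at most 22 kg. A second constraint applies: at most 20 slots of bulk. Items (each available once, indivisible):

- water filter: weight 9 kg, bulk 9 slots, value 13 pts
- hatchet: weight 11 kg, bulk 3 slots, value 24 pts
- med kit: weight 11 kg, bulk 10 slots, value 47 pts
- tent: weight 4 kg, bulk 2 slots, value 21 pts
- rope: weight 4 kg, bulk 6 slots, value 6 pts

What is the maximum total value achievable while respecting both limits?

74 pts

Feasible sets respecting both limits:
- med kit+tent+rope: weight 19, bulk 18, value 74
- hatchet+med kit: weight 22, bulk 13, value 71
- med kit+tent: weight 15, bulk 12, value 68
- water filter+med kit: weight 20, bulk 19, value 60
Best: 74 pts.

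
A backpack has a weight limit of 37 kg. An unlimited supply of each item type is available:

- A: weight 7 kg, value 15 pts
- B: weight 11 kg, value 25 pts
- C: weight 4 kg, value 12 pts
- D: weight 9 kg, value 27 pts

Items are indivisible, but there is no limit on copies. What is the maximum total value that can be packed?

Best value-per-unit is C at 12/4; filling with it alone gives 9×12 = 108.
Optimal mix: 7×C + 1×D → weight 37, value 111.

111 pts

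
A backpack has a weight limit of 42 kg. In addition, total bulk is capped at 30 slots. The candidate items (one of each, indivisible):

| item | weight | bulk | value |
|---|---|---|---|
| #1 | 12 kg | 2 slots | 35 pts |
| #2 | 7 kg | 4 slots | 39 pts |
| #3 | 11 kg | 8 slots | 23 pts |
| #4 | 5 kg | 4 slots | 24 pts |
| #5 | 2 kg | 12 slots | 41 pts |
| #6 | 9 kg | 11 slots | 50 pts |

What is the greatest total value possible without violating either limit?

165 pts

Feasible sets respecting both limits:
- #1+#2+#5+#6: weight 30, bulk 29, value 165
- #1+#2+#3+#4+#5: weight 37, bulk 30, value 162
- #1+#4+#5+#6: weight 28, bulk 29, value 150
- #1+#2+#4+#6: weight 33, bulk 21, value 148
Best: 165 pts.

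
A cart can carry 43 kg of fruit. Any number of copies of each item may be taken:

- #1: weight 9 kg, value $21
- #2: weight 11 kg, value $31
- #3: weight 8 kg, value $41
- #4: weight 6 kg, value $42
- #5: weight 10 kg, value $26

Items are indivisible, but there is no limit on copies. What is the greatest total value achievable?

$294

Best value-per-unit is #4 at 42/6, and filling with it alone uses weight 7×6=42. No mix of the others beats 7×42 = 294.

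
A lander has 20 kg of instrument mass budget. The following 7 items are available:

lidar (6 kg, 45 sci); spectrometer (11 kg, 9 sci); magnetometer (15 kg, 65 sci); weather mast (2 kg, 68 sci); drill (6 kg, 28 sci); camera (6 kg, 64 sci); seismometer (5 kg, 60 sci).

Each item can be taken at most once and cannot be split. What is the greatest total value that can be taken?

Check high-value combinations within 20 kg:
- lidar+weather mast+camera+seismometer: mass 6+2+6+5=19, value 45+68+64+60=237
- weather mast+drill+camera+seismometer: mass 2+6+6+5=19, value 68+28+64+60=220
- lidar+weather mast+drill+camera: mass 6+2+6+6=20, value 45+68+28+64=205
- lidar+weather mast+drill+seismometer: mass 6+2+6+5=19, value 45+68+28+60=201
Best: 237 sci.

237 sci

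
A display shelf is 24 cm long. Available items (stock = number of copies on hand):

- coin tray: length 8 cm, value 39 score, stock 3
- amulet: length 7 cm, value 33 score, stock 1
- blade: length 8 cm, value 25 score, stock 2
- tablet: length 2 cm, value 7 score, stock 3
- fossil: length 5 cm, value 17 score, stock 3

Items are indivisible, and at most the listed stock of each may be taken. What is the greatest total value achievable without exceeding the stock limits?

117 score

Top feasible selections:
- 3×coin tray: length 24, value 117
- 2×coin tray + 1×amulet: length 23, value 111
Best: 117 score.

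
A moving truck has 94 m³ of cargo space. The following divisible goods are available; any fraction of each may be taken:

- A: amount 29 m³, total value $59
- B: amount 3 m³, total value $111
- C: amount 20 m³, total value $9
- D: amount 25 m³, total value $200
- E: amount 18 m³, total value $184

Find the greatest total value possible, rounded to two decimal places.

562.55

Take in order of value per unit:
- B (111/3 per unit): all 3 → value 111, running total 111.00
- E (184/18 per unit): all 18 → value 184, running total 295.00
- D (200/25 per unit): all 25 → value 200, running total 495.00
- A (59/29 per unit): all 29 → value 59, running total 554.00
- C (9/20 per unit): 19 of 20 → value 19×9/20 = 8.5500, running total 562.55
Total 562.55.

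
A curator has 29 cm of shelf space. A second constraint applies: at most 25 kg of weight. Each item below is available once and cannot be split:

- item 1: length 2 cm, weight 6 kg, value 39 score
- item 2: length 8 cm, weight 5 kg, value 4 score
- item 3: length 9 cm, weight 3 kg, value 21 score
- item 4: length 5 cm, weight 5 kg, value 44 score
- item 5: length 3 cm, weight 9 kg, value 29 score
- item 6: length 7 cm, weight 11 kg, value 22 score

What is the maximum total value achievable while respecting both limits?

133 score

Feasible sets respecting both limits:
- item 1+item 3+item 4+item 5: length 19, weight 23, value 133
- item 1+item 3+item 4+item 6: length 23, weight 25, value 126
- item 1+item 2+item 4+item 5: length 18, weight 25, value 116
Best: 133 score.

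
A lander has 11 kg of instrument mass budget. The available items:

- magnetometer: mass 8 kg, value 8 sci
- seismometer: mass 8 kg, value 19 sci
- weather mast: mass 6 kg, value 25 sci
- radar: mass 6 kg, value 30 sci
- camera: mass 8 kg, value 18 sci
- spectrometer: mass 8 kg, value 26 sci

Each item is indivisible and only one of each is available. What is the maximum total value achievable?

This is a 0/1 knapsack; check combinations near the capacity.
- radar: mass 6, value 30
- spectrometer: mass 8, value 26
- weather mast: mass 6, value 25
- seismometer: mass 8, value 19
- camera: mass 8, value 18
Best: 30 sci.

30 sci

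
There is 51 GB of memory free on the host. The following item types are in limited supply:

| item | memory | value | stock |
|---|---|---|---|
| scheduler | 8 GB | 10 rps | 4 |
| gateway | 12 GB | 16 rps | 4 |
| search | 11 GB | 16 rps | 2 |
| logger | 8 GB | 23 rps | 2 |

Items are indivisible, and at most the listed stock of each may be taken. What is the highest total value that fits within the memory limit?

94 rps

Best selections within memory 51 and stock limits:
- 1×gateway + 2×search + 2×logger: memory 50, value 94
- 2×gateway + 1×search + 2×logger: memory 51, value 94
- 3×scheduler + 1×search + 2×logger: memory 51, value 92
Best: 94 rps.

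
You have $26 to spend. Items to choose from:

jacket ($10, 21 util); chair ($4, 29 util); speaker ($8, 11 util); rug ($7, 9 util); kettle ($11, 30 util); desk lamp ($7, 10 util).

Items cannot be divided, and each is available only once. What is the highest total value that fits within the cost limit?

80 util

Check high-value combinations within $26:
- jacket+chair+kettle: cost 10+4+11=25, value 21+29+30=80
- chair+speaker+kettle: cost 4+8+11=23, value 29+11+30=70
- chair+kettle+desk lamp: cost 4+11+7=22, value 29+30+10=69
- chair+rug+kettle: cost 4+7+11=22, value 29+9+30=68
- jacket+chair+speaker: cost 10+4+8=22, value 21+29+11=61
Best: 80 util.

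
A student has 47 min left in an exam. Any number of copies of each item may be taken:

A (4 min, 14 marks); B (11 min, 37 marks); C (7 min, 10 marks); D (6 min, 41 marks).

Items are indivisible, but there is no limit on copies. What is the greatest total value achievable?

301 marks

Best value-per-unit is D at 41/6; filling with it alone gives 7×41 = 287.
Optimal mix: 1×A + 7×D → time 46, value 301.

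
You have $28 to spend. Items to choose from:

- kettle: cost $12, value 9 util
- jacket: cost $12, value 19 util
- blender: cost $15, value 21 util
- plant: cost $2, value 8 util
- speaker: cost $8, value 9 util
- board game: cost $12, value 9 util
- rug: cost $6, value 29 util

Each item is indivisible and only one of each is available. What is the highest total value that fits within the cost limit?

Check high-value combinations within $28:
- jacket+plant+speaker+rug: cost 12+2+8+6=28, value 19+8+9+29=65
- blender+plant+rug: cost 15+2+6=23, value 21+8+29=58
- jacket+speaker+rug: cost 12+8+6=26, value 19+9+29=57
- jacket+plant+rug: cost 12+2+6=20, value 19+8+29=56
- kettle+plant+speaker+rug: cost 12+2+8+6=28, value 9+8+9+29=55
Best: 65 util.

65 util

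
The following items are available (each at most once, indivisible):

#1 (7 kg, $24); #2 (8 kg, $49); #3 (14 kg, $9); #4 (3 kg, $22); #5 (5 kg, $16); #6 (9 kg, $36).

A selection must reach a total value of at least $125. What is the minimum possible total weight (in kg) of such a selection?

27

Subsets with value ≥ 125, sorted by total weight:
- #1+#2+#4+#6: weight 27, value 131
- #1+#2+#5+#6: weight 29, value 125
Minimum weight: 27 kg.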